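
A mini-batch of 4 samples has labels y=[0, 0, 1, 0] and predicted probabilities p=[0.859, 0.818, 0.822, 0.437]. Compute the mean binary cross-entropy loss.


L[0] = -ln(1-0.859) = -ln(0.141) = 1.959
L[1] = -ln(1-0.818) = -ln(0.182) = 1.7037
L[2] = -ln(0.822) = 0.196
L[3] = -ln(1-0.437) = -ln(0.563) = 0.5745
mean = (1.959 + 1.7037 + 0.196 + 0.5745)/4 = 1.1083

1.1083


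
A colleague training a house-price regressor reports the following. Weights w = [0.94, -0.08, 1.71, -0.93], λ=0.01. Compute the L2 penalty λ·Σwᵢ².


‖w‖₂² = (0.94)² + (-0.08)² + (1.71)² + (-0.93)²
     = 0.8836 + 0.0064 + 2.9241 + 0.8649
     = 4.679
λ·‖w‖₂² = 0.01·4.679 = 0.04679

0.04679


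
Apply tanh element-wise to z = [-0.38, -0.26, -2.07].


tanh(-0.38) = -0.3627
tanh(-0.26) = -0.2543
tanh(-2.07) = -0.9687
result = [-0.3627, -0.2543, -0.9687]

[-0.3627, -0.2543, -0.9687]


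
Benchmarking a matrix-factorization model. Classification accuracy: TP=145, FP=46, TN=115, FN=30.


Accuracy = (TP+TN)/(TP+TN+FP+FN)
= (145+115)/(336)
= 260/336 = 77.38%

77.38%


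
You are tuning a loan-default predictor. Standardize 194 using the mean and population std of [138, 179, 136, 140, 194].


μ = 157.4, σ = 24.2619
z = (194 - 157.4)/24.2619 = 1.5085

1.5085


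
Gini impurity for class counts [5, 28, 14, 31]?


Probabilities: [5/78, 28/78, 14/78, 31/78] ≈ [0.0641, 0.359, 0.1795, 0.3974]
Σpᵢ² = (25 + 784 + 196 + 961)/78² = 1966/6084
Gini = 1 - Σpᵢ² = 1 - 1966/6084 = 0.6769

0.6769


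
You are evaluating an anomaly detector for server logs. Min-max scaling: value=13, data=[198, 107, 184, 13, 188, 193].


min=13, max=198
(13-13)/(198-13) = 0/185 = 0.0

0.0


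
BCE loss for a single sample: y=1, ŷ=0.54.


BCE = -[y·ln(p) + (1-y)·ln(1-p)]
= -1·ln(0.54) - 0
= -ln(0.54) = 0.6162

0.6162


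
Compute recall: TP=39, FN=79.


Recall = TP/(TP+FN)
= 39/(39+79)
= 39/118 = 33.05%

33.05%


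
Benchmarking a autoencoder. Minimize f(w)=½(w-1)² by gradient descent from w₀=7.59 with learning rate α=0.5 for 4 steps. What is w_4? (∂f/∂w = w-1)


step 1: grad = 7.59-1 = 6.59; w = 7.59 - 0.5·(6.59) = 4.295
step 2: grad = 4.295-1 = 3.295; w = 4.295 - 0.5·(3.295) = 2.6475
step 3: grad = 2.6475-1 = 1.6475; w = 2.6475 - 0.5·(1.6475) = 1.82375
step 4: grad = 1.82375-1 = 0.82375; w = 1.82375 - 0.5·(0.82375) = 1.411875

1.411875


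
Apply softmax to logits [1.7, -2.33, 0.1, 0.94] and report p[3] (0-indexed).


Exponentials: e^1.7=5.4739, e^-2.33=0.0973, e^0.1=1.1052, e^0.94=2.56
Sum = 9.2364
Softmax = [0.5926, 0.0105, 0.1197, 0.2772]
p[3] = 2.56/9.2364 = 0.2772

0.2772


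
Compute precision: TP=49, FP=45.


Precision = TP/(TP+FP)
= 49/(49+45)
= 49/94 = 52.13%

52.13%


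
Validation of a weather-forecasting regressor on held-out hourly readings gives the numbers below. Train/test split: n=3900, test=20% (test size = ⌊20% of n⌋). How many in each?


Test = ⌊3900·20/100⌋ = 780
Train = 3900 - 780 = 3120

Train: 3120, Test: 780


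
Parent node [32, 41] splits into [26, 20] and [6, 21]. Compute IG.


Parent = [32, 41], H_parent = 0.989
H_left = 0.9877 (n=46), H_right = 0.7642 (n=27)
H_children = (46/73)·0.9877 + (27/73)·0.7642 = 0.905
IG = 0.989 - 0.905 = 0.084

0.084


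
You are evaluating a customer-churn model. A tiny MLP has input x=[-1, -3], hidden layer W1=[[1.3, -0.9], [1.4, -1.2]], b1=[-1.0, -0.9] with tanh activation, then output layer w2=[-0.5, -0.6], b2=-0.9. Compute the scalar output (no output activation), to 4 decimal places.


z1[0] = (1.3)·(-1) + (-0.9)·(-3) - 1.0 = 0.4
z1[1] = (1.4)·(-1) + (-1.2)·(-3) - 0.9 = 1.3
h = tanh(z1) = [0.3799, 0.8617]
output = (-0.5)·(0.3799) + (-0.6)·(0.8617) - 0.9 = -1.607

-1.607


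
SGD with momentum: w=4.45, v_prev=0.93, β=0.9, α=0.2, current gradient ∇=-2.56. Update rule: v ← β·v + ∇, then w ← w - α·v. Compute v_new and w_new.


v_new = 0.9·0.93 - 2.56 = 0.837 - 2.56 = -1.723
w_new = 4.45 - 0.2·-1.723 = 4.45 + 0.3446 = 4.7946

v_new=-1.723, w_new=4.7946


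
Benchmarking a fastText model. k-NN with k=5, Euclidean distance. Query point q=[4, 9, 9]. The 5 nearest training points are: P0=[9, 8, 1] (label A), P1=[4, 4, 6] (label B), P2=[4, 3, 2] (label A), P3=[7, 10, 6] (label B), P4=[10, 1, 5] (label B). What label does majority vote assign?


d(q,P0) = 9.4868  (label A)
d(q,P1) = 5.831  (label B)
d(q,P2) = 9.2195  (label A)
d(q,P3) = 4.3589  (label B)
d(q,P4) = 10.7703  (label B)
Votes: A=2, B=3
Majority → B

B


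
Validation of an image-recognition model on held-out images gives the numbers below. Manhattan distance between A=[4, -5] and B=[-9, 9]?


d = |4+ 9| + |-5-9|
  = 13 + 14
  = 27

27


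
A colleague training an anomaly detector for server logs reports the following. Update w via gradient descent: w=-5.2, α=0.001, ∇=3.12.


w_new = w - α·∇
= -5.2 - 0.001·3.12
= -5.2 - 0.00312
= -5.20312

-5.20312


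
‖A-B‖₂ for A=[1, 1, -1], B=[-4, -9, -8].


d = √((1+ 4)² + (1+ 9)² + (-1+ 8)²)
  = √(25 + 100 + 49)
  = √174 = 13.1909

13.1909


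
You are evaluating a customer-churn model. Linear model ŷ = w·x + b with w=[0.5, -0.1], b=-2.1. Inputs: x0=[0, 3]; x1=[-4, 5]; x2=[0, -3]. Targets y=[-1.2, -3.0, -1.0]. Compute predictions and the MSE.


ŷ0 = (0.5)·(0) + (-0.1)·(3) - 2.1 = -2.4
ŷ1 = (0.5)·(-4) + (-0.1)·(5) - 2.1 = -4.6
ŷ2 = (0.5)·(0) + (-0.1)·(-3) - 2.1 = -1.8
errors² = [1.44, 2.56, 0.64]
MSE = 4.6400/3 = 1.5467

1.5467


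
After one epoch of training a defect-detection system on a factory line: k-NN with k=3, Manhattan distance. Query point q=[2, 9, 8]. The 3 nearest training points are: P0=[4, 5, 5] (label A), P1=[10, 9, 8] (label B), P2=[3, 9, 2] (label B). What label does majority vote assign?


d(q,P0) = 9  (label A)
d(q,P1) = 8  (label B)
d(q,P2) = 7  (label B)
Votes: A=1, B=2
Majority → B

B


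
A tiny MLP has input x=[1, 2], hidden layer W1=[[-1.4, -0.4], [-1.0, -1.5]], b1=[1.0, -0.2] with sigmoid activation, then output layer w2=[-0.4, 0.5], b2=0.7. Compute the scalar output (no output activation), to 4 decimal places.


z1[0] = (-1.4)·(1) + (-0.4)·(2) + 1.0 = -1.2
z1[1] = (-1.0)·(1) + (-1.5)·(2) - 0.2 = -4.2
h = sigmoid(z1) = [0.2315, 0.0148]
output = (-0.4)·(0.2315) + (0.5)·(0.0148) + 0.7 = 0.6148

0.6148


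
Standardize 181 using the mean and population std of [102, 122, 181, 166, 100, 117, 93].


μ = 125.8571, σ = 31.7644
z = (181 - 125.8571)/31.7644 = 1.736

1.736


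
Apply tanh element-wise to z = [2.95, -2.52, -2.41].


tanh(2.95) = 0.9945
tanh(-2.52) = -0.9871
tanh(-2.41) = -0.984
result = [0.9945, -0.9871, -0.984]

[0.9945, -0.9871, -0.984]


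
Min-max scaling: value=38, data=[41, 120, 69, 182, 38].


min=38, max=182
(38-38)/(182-38) = 0/144 = 0.0

0.0


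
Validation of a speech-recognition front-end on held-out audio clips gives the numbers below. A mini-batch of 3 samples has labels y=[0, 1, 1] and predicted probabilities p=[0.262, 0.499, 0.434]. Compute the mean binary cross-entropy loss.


L[0] = -ln(1-0.262) = -ln(0.738) = 0.3038
L[1] = -ln(0.499) = 0.6951
L[2] = -ln(0.434) = 0.8347
mean = (0.3038 + 0.6951 + 0.8347)/3 = 0.6112

0.6112


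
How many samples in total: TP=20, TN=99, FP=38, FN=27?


Total = TP + TN + FP + FN
= 20 + 99 + 38 + 27
= 184
(Predicted positive: 58, predicted negative: 126)

184


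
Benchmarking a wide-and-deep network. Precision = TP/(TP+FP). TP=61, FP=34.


Precision = TP/(TP+FP)
= 61/(61+34)
= 61/95 = 64.21%

64.21%


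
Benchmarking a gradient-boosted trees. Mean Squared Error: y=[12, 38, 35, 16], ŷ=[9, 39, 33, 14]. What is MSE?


Squared errors: (12-9)²=9, (38-39)²=1, (35-33)²=4, (16-14)²=4
Sum = 18
MSE = 18/4 = 9/2

9/2


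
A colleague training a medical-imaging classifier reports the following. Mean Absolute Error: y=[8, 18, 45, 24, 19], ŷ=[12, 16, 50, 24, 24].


Absolute errors: |8-12|=4, |18-16|=2, |45-50|=5, |24-24|=0, |19-24|=5
Sum = 16
MAE = 16/5 = 16/5

16/5


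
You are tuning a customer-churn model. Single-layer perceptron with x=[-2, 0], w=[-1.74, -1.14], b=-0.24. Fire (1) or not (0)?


z = (-2)·(-1.74) + (0)·(-1.14) - 0.24
  = 3.24
step(z) = 1 (z≥0)

1


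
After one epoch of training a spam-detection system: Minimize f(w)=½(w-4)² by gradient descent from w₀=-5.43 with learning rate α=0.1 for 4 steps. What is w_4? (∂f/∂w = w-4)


step 1: grad = -5.43-4 = -9.43; w = -5.43 - 0.1·(-9.43) = -4.487
step 2: grad = -4.487-4 = -8.487; w = -4.487 - 0.1·(-8.487) = -3.6383
step 3: grad = -3.6383-4 = -7.6383; w = -3.6383 - 0.1·(-7.6383) = -2.87447
step 4: grad = -2.87447-4 = -6.87447; w = -2.87447 - 0.1·(-6.87447) = -2.187023

-2.187023


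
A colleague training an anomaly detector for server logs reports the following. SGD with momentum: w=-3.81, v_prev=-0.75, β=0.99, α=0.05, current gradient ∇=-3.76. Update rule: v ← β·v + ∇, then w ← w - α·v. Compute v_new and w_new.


v_new = 0.99·-0.75 - 3.76 = -0.7425 - 3.76 = -4.5025
w_new = -3.81 - 0.05·-4.5025 = -3.81 + 0.225125 = -3.584875

v_new=-4.5025, w_new=-3.584875


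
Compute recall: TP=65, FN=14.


Recall = TP/(TP+FN)
= 65/(65+14)
= 65/79 = 82.28%

82.28%


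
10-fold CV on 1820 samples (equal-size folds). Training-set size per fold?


Fold size = 1820/10 = 182
Training per fold = 1820 - 182 = 1638

1638


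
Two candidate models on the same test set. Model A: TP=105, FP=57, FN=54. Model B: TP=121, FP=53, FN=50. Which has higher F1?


Model A: P=105/162=0.6481, R=105/159=0.6604, F1=2PR/(P+R)=2TP/(2TP+FP+FN)=210/321=0.6542
Model B: P=121/174=0.6954, R=121/171=0.7076, F1=2PR/(P+R)=2TP/(2TP+FP+FN)=242/345=0.7014
0.6542 < 0.7014 → Model B

Model B


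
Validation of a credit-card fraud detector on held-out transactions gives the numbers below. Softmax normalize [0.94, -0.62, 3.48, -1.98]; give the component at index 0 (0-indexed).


Exponentials: e^0.94=2.56, e^-0.62=0.5379, e^3.48=32.4597, e^-1.98=0.1381
Sum = 35.6957
Softmax = [0.0717, 0.0151, 0.9093, 0.0039]
p[0] = 2.56/35.6957 = 0.0717

0.0717


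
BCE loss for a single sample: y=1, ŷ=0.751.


BCE = -[y·ln(p) + (1-y)·ln(1-p)]
= -1·ln(0.751) - 0
= -ln(0.751) = 0.2863

0.2863


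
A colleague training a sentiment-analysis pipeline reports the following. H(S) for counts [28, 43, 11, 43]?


Probabilities: [28/125, 43/125, 11/125, 43/125] ≈ [0.224, 0.344, 0.088, 0.344]
H = -((28/125)·log₂(28/125) + (43/125)·log₂(43/125) + (11/125)·log₂(11/125) + (43/125)·log₂(43/125))
  = 1.8512 bits

1.8512 bits


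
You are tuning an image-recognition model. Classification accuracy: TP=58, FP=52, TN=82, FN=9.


Accuracy = (TP+TN)/(TP+TN+FP+FN)
= (58+82)/(201)
= 140/201 = 69.65%

69.65%


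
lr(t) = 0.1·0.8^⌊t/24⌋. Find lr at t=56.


n_drops = ⌊56/24⌋ = 2
lr = 0.1·0.8^2 = 0.1·0.64 = 0.064

0.064


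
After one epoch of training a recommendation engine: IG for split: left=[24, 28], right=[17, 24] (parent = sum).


Parent = [41, 52], H_parent = 0.9899
H_left = 0.9957 (n=52), H_right = 0.9789 (n=41)
H_children = (52/93)·0.9957 + (41/93)·0.9789 = 0.9883
IG = 0.9899 - 0.9883 = 0.0016

0.0016


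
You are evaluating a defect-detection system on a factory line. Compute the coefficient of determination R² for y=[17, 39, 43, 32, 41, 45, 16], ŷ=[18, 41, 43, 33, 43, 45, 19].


ȳ = 33.2857
SS_res = Σ(y-ŷ)² = 19
SS_tot = Σ(y-ȳ)² = 889.43
R² = 1 - SS_res/SS_tot = 1 - 0.0214 = 0.9786

0.9786


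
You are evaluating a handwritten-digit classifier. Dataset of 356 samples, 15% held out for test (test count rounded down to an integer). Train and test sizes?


Test = ⌊356·15/100⌋ = 53
Train = 356 - 53 = 303

Train: 303, Test: 53


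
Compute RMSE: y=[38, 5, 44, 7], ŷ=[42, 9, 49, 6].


MSE = 58/4 = 14.5
RMSE = √(58/4) = 3.8079

3.8079


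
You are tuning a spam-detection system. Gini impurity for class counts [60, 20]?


Probabilities: [60/80, 20/80] ≈ [0.75, 0.25]
Σpᵢ² = (3600 + 400)/80² = 4000/6400
Gini = 1 - Σpᵢ² = 1 - 4000/6400 = 0.375

0.375


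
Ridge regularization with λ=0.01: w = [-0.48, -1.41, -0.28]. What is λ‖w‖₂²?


‖w‖₂² = (-0.48)² + (-1.41)² + (-0.28)²
     = 0.2304 + 1.9881 + 0.0784
     = 2.2969
λ·‖w‖₂² = 0.01·2.2969 = 0.022969

0.022969


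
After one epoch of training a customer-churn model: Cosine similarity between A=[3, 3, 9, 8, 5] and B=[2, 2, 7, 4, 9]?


A·B = 3·2 + 3·2 + 9·7 + 8·4 + 5·9 = 152
‖A‖ = √188 = 13.7113, ‖B‖ = √154 = 12.4097
cos = 152/(√188·√154) = 152/√28952 = 0.8933

0.8933


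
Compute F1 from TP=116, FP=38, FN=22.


Precision = 116/154 = 0.7532
Recall = 116/138 = 0.8406
F1 = 2·P·R/(P+R) = 2·TP/(2·TP+FP+FN) = 232/(232+38+22) = 232/292 = 0.7945

0.7945


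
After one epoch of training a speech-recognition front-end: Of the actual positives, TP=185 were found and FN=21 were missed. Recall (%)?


Recall = TP/(TP+FN)
= 185/(185+21)
= 185/206 = 89.81%

89.81%


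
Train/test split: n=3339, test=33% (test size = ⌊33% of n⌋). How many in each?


Test = ⌊3339·33/100⌋ = 1101
Train = 3339 - 1101 = 2238

Train: 2238, Test: 1101


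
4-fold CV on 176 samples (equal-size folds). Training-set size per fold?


Fold size = 176/4 = 44
Training per fold = 176 - 44 = 132

132


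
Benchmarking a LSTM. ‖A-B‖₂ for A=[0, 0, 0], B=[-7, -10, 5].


d = √((0+ 7)² + (0+ 10)² + (0-5)²)
  = √(49 + 100 + 25)
  = √174 = 13.1909

13.1909


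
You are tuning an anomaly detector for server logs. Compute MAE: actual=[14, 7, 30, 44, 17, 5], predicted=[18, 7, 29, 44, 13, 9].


Absolute errors: |14-18|=4, |7-7|=0, |30-29|=1, |44-44|=0, |17-13|=4, |5-9|=4
Sum = 13
MAE = 13/6 = 13/6

13/6


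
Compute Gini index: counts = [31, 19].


Probabilities: [31/50, 19/50] ≈ [0.62, 0.38]
Σpᵢ² = (961 + 361)/50² = 1322/2500
Gini = 1 - Σpᵢ² = 1 - 1322/2500 = 0.4712

0.4712


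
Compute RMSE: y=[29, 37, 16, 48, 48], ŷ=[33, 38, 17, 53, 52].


MSE = 59/5 = 11.8
RMSE = √(59/5) = 3.4351

3.4351


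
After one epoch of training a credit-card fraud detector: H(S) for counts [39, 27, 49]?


Probabilities: [39/115, 27/115, 49/115] ≈ [0.3391, 0.2348, 0.4261]
H = -((39/115)·log₂(39/115) + (27/115)·log₂(27/115) + (49/115)·log₂(49/115))
  = 1.5443 bits

1.5443 bits


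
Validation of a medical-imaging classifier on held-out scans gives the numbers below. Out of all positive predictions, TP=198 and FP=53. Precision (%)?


Precision = TP/(TP+FP)
= 198/(198+53)
= 198/251 = 78.88%

78.88%


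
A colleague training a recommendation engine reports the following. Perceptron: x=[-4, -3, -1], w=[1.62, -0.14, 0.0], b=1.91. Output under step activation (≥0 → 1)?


z = (-4)·(1.62) + (-3)·(-0.14) + (-1)·(0.0) + 1.91
  = -4.15
step(z) = 0 (z<0)

0


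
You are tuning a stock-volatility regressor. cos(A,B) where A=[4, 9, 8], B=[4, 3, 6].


A·B = 4·4 + 9·3 + 8·6 = 91
‖A‖ = √161 = 12.6886, ‖B‖ = √61 = 7.8102
cos = 91/(√161·√61) = 91/√9821 = 0.9183

0.9183


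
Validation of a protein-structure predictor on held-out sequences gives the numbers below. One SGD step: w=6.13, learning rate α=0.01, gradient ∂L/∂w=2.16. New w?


w_new = w - α·∇
= 6.13 - 0.01·2.16
= 6.13 - 0.0216
= 6.1084

6.1084


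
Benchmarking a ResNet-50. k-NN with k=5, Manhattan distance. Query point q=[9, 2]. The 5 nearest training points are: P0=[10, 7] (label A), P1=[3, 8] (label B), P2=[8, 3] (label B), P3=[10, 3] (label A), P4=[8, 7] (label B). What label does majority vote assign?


d(q,P0) = 6  (label A)
d(q,P1) = 12  (label B)
d(q,P2) = 2  (label B)
d(q,P3) = 2  (label A)
d(q,P4) = 6  (label B)
Votes: A=2, B=3
Majority → B

B


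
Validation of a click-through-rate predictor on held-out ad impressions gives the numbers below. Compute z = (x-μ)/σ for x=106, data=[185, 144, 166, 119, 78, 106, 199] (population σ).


μ = 142.4286, σ = 40.704
z = (106 - 142.4286)/40.704 = -0.895

-0.895


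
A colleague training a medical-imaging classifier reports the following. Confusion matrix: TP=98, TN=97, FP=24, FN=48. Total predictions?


Total = TP + TN + FP + FN
= 98 + 97 + 24 + 48
= 267
(Predicted positive: 122, predicted negative: 145)

267


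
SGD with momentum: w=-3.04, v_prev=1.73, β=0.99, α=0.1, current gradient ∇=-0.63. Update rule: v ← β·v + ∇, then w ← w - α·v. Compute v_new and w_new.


v_new = 0.99·1.73 - 0.63 = 1.7127 - 0.63 = 1.0827
w_new = -3.04 - 0.1·1.0827 = -3.04 - 0.10827 = -3.14827

v_new=1.0827, w_new=-3.14827


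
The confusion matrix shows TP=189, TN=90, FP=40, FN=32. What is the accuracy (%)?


Accuracy = (TP+TN)/(TP+TN+FP+FN)
= (189+90)/(351)
= 279/351 = 79.49%

79.49%


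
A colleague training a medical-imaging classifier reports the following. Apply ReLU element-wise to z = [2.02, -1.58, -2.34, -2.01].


ReLU(2.02) = max(0, 2.02) = 2.02
ReLU(-1.58) = max(0, -1.58) = 0.0
ReLU(-2.34) = max(0, -2.34) = 0.0
ReLU(-2.01) = max(0, -2.01) = 0.0
result = [2.02, 0.0, 0.0, 0.0]

[2.02, 0.0, 0.0, 0.0]


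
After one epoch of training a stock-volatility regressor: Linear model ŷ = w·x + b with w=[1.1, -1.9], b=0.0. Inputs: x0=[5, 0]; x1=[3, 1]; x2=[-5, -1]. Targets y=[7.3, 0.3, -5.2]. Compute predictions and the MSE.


ŷ0 = (1.1)·(5) + (-1.9)·(0) + 0.0 = 5.5
ŷ1 = (1.1)·(3) + (-1.9)·(1) + 0.0 = 1.4
ŷ2 = (1.1)·(-5) + (-1.9)·(-1) + 0.0 = -3.6
errors² = [3.24, 1.21, 2.56]
MSE = 7.0100/3 = 2.3367

2.3367


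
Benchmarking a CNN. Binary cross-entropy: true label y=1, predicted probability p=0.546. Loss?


BCE = -[y·ln(p) + (1-y)·ln(1-p)]
= -1·ln(0.546) - 0
= -ln(0.546) = 0.6051

0.6051


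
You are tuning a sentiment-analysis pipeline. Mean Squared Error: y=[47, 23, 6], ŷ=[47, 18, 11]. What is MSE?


Squared errors: (47-47)²=0, (23-18)²=25, (6-11)²=25
Sum = 50
MSE = 50/3 = 50/3

50/3


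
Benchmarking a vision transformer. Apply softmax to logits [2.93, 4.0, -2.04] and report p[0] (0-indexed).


Exponentials: e^2.93=18.7276, e^4.0=54.5982, e^-2.04=0.13
Sum = 73.4558
Softmax = [0.255, 0.7433, 0.0018]
p[0] = 18.7276/73.4558 = 0.255

0.255


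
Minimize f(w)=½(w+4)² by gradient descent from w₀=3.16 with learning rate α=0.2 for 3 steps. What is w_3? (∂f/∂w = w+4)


step 1: grad = 3.16+4 = 7.16; w = 3.16 - 0.2·(7.16) = 1.728
step 2: grad = 1.728+4 = 5.728; w = 1.728 - 0.2·(5.728) = 0.5824
step 3: grad = 0.5824+4 = 4.5824; w = 0.5824 - 0.2·(4.5824) = -0.33408

-0.33408


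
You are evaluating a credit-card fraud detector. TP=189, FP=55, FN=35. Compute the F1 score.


Precision = 189/244 = 0.7746
Recall = 189/224 = 0.8438
F1 = 2·P·R/(P+R) = 2·TP/(2·TP+FP+FN) = 378/(378+55+35) = 378/468 = 0.8077

0.8077


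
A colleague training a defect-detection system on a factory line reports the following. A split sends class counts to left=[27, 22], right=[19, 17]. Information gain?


Parent = [46, 39], H_parent = 0.9951
H_left = 0.9925 (n=49), H_right = 0.9978 (n=36)
H_children = (49/85)·0.9925 + (36/85)·0.9978 = 0.9947
IG = 0.9951 - 0.9947 = 0.0004

0.0004


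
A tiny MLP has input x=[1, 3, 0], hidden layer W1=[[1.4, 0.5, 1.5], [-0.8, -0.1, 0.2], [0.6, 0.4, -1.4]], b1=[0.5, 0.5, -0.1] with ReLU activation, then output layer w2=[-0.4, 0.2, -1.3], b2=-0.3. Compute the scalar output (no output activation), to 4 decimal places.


z1[0] = (1.4)·(1) + (0.5)·(3) + (1.5)·(0) + 0.5 = 3.4
z1[1] = (-0.8)·(1) + (-0.1)·(3) + (0.2)·(0) + 0.5 = -0.6
z1[2] = (0.6)·(1) + (0.4)·(3) + (-1.4)·(0) - 0.1 = 1.7
h = ReLU(z1) = [3.4, 0.0, 1.7]
output = (-0.4)·(3.4) + (0.2)·(0.0) + (-1.3)·(1.7) - 0.3 = -3.87

-3.87


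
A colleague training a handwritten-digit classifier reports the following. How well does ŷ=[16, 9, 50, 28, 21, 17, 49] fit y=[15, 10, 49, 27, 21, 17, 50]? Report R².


ȳ = 27
SS_res = Σ(y-ŷ)² = 5
SS_tot = Σ(y-ȳ)² = 1582
R² = 1 - SS_res/SS_tot = 1 - 0.0032 = 0.9968

0.9968


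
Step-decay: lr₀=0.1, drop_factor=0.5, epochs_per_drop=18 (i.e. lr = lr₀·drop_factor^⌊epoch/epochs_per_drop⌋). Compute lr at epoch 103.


n_drops = ⌊103/18⌋ = 5
lr = 0.1·0.5^5 = 0.1·0.03125 = 0.003125

0.003125


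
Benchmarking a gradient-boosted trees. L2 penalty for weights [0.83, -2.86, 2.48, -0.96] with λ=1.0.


‖w‖₂² = (0.83)² + (-2.86)² + (2.48)² + (-0.96)²
     = 0.6889 + 8.1796 + 6.1504 + 0.9216
     = 15.9405
λ·‖w‖₂² = 1.0·15.9405 = 15.9405

15.9405


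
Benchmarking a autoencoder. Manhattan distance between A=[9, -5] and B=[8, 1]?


d = |9-8| + |-5-1|
  = 1 + 6
  = 7

7


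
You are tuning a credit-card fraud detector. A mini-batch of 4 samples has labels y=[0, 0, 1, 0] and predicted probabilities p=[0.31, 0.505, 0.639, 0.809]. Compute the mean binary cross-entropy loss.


L[0] = -ln(1-0.31) = -ln(0.69) = 0.3711
L[1] = -ln(1-0.505) = -ln(0.495) = 0.7032
L[2] = -ln(0.639) = 0.4479
L[3] = -ln(1-0.809) = -ln(0.191) = 1.6555
mean = (0.3711 + 0.7032 + 0.4479 + 1.6555)/4 = 0.7944

0.7944


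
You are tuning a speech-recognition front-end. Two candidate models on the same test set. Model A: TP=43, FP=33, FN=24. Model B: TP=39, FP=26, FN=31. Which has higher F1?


Model A: P=43/76=0.5658, R=43/67=0.6418, F1=2PR/(P+R)=2TP/(2TP+FP+FN)=86/143=0.6014
Model B: P=39/65=0.6, R=39/70=0.5571, F1=2PR/(P+R)=2TP/(2TP+FP+FN)=78/135=0.5778
0.6014 > 0.5778 → Model A

Model A


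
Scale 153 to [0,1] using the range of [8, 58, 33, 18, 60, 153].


min=8, max=153
(153-8)/(153-8) = 145/145 = 1.0

1.0


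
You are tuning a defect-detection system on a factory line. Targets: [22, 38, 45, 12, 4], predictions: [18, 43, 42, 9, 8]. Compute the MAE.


Absolute errors: |22-18|=4, |38-43|=5, |45-42|=3, |12-9|=3, |4-8|=4
Sum = 19
MAE = 19/5 = 19/5

19/5


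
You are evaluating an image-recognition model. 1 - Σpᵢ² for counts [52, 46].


Probabilities: [52/98, 46/98] ≈ [0.5306, 0.4694]
Σpᵢ² = (2704 + 2116)/98² = 4820/9604
Gini = 1 - Σpᵢ² = 1 - 4820/9604 = 0.4981

0.4981


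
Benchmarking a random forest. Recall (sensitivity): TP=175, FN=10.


Recall = TP/(TP+FN)
= 175/(175+10)
= 175/185 = 94.59%

94.59%


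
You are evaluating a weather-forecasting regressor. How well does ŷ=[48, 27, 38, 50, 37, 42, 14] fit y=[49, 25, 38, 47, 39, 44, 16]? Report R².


ȳ = 36.8571
SS_res = Σ(y-ŷ)² = 26
SS_tot = Σ(y-ȳ)² = 882.86
R² = 1 - SS_res/SS_tot = 1 - 0.0294 = 0.9706

0.9706


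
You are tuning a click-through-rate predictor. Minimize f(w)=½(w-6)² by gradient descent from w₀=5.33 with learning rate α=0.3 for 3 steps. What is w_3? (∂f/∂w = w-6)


step 1: grad = 5.33-6 = -0.67; w = 5.33 - 0.3·(-0.67) = 5.531
step 2: grad = 5.531-6 = -0.469; w = 5.531 - 0.3·(-0.469) = 5.6717
step 3: grad = 5.6717-6 = -0.3283; w = 5.6717 - 0.3·(-0.3283) = 5.77019

5.77019


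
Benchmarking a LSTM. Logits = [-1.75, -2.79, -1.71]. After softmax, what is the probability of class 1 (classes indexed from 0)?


Exponentials: e^-1.75=0.1738, e^-2.79=0.0614, e^-1.71=0.1809
Sum = 0.4161
Softmax = [0.4177, 0.1476, 0.4347]
p[1] = 0.0614/0.4161 = 0.1476

0.1476


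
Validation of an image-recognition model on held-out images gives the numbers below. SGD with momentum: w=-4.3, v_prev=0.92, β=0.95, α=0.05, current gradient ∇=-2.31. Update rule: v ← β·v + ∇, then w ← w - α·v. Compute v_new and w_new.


v_new = 0.95·0.92 - 2.31 = 0.874 - 2.31 = -1.436
w_new = -4.3 - 0.05·-1.436 = -4.3 + 0.0718 = -4.2282

v_new=-1.436, w_new=-4.2282


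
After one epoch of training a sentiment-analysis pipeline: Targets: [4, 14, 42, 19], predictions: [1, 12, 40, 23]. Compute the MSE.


Squared errors: (4-1)²=9, (14-12)²=4, (42-40)²=4, (19-23)²=16
Sum = 33
MSE = 33/4 = 33/4

33/4


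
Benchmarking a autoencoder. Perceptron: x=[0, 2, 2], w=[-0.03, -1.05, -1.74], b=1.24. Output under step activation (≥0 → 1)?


z = (0)·(-0.03) + (2)·(-1.05) + (2)·(-1.74) + 1.24
  = -4.34
step(z) = 0 (z<0)

0


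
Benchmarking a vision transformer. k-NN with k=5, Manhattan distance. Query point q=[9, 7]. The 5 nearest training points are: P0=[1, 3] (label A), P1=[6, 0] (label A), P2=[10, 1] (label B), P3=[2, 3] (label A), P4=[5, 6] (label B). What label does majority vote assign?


d(q,P0) = 12  (label A)
d(q,P1) = 10  (label A)
d(q,P2) = 7  (label B)
d(q,P3) = 11  (label A)
d(q,P4) = 5  (label B)
Votes: A=3, B=2
Majority → A

A


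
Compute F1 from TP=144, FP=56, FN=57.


Precision = 144/200 = 0.72
Recall = 144/201 = 0.7164
F1 = 2·P·R/(P+R) = 2·TP/(2·TP+FP+FN) = 288/(288+56+57) = 288/401 = 0.7182

0.7182


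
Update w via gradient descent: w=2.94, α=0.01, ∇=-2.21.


w_new = w - α·∇
= 2.94 - 0.01·-2.21
= 2.94 + 0.0221
= 2.9621

2.9621


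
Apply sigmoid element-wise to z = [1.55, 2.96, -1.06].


σ(1.55) = 1/(1+e^-1.55) = 0.8249
σ(2.96) = 1/(1+e^-2.96) = 0.9507
σ(-1.06) = 1/(1+e^1.06) = 0.2573
result = [0.8249, 0.9507, 0.2573]

[0.8249, 0.9507, 0.2573]


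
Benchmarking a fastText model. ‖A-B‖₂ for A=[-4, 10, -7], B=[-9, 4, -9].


d = √((-4+ 9)² + (10-4)² + (-7+ 9)²)
  = √(25 + 36 + 4)
  = √65 = 8.0623

8.0623


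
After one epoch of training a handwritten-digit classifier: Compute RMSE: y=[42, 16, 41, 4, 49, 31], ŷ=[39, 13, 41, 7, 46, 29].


MSE = 40/6 = 6.6667
RMSE = √(40/6) = 2.582

2.582


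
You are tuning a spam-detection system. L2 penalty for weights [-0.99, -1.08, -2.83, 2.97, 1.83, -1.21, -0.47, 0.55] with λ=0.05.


‖w‖₂² = (-0.99)² + (-1.08)² + (-2.83)² + (2.97)² + (1.83)² + (-1.21)² + (-0.47)² + (0.55)²
     = 0.9801 + 1.1664 + 8.0089 + 8.8209 + 3.3489 + 1.4641 + 0.2209 + 0.3025
     = 24.3127
λ·‖w‖₂² = 0.05·24.3127 = 1.215635

1.215635


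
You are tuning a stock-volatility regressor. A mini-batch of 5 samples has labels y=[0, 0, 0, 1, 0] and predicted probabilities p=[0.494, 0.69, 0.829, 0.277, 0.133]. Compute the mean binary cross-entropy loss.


L[0] = -ln(1-0.494) = -ln(0.506) = 0.6812
L[1] = -ln(1-0.69) = -ln(0.31) = 1.1712
L[2] = -ln(1-0.829) = -ln(0.171) = 1.7661
L[3] = -ln(0.277) = 1.2837
L[4] = -ln(1-0.133) = -ln(0.867) = 0.1427
mean = (0.6812 + 1.1712 + 1.7661 + 1.2837 + 0.1427)/5 = 1.009

1.009


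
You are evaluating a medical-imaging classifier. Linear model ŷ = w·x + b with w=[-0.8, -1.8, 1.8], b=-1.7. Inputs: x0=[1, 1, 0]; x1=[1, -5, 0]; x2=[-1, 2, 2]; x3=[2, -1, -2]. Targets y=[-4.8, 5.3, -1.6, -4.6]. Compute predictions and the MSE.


ŷ0 = (-0.8)·(1) + (-1.8)·(1) + (1.8)·(0) - 1.7 = -4.3
ŷ1 = (-0.8)·(1) + (-1.8)·(-5) + (1.8)·(0) - 1.7 = 6.5
ŷ2 = (-0.8)·(-1) + (-1.8)·(2) + (1.8)·(2) - 1.7 = -0.9
ŷ3 = (-0.8)·(2) + (-1.8)·(-1) + (1.8)·(-2) - 1.7 = -5.1
errors² = [0.25, 1.44, 0.49, 0.25]
MSE = 2.4300/4 = 0.6075

0.6075


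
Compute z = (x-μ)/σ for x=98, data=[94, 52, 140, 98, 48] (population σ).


μ = 86.4, σ = 33.8325
z = (98 - 86.4)/33.8325 = 0.3429

0.3429


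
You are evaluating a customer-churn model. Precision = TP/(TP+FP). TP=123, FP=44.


Precision = TP/(TP+FP)
= 123/(123+44)
= 123/167 = 73.65%

73.65%


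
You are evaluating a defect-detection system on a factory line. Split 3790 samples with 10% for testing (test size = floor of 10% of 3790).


Test = ⌊3790·10/100⌋ = 379
Train = 3790 - 379 = 3411

Train: 3411, Test: 379


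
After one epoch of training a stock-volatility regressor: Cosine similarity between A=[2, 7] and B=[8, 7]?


A·B = 2·8 + 7·7 = 65
‖A‖ = √53 = 7.2801, ‖B‖ = √113 = 10.6301
cos = 65/(√53·√113) = 65/√5989 = 0.8399

0.8399


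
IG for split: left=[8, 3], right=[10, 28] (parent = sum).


Parent = [18, 31], H_parent = 0.9486
H_left = 0.8454 (n=11), H_right = 0.8315 (n=38)
H_children = (11/49)·0.8454 + (38/49)·0.8315 = 0.8346
IG = 0.9486 - 0.8346 = 0.114

0.114


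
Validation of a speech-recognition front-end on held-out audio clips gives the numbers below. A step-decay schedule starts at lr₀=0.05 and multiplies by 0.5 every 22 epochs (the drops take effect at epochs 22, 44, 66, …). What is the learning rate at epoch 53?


n_drops = ⌊53/22⌋ = 2
lr = 0.05·0.5^2 = 0.05·0.25 = 0.0125

0.0125


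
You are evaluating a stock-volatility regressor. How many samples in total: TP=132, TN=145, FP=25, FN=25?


Total = TP + TN + FP + FN
= 132 + 145 + 25 + 25
= 327
(Predicted positive: 157, predicted negative: 170)

327


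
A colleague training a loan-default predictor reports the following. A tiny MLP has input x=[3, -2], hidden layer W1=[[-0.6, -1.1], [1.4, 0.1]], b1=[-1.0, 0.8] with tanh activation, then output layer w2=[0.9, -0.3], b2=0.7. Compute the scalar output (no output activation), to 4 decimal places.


z1[0] = (-0.6)·(3) + (-1.1)·(-2) - 1.0 = -0.6
z1[1] = (1.4)·(3) + (0.1)·(-2) + 0.8 = 4.8
h = tanh(z1) = [-0.537, 0.9999]
output = (0.9)·(-0.537) + (-0.3)·(0.9999) + 0.7 = -0.0833

-0.0833


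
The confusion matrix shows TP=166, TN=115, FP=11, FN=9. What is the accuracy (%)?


Accuracy = (TP+TN)/(TP+TN+FP+FN)
= (166+115)/(301)
= 281/301 = 93.36%

93.36%


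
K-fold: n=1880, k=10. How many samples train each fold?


Fold size = 1880/10 = 188
Training per fold = 1880 - 188 = 1692

1692


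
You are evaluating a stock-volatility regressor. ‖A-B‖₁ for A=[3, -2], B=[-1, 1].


d = |3+ 1| + |-2-1|
  = 4 + 3
  = 7

7


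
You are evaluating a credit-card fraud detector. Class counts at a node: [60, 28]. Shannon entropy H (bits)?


Probabilities: [60/88, 28/88] ≈ [0.6818, 0.3182]
H = -((60/88)·log₂(60/88) + (28/88)·log₂(28/88))
  = 0.9024 bits

0.9024 bits


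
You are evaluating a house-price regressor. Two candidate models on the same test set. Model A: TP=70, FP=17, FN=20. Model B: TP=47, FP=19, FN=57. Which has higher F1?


Model A: P=70/87=0.8046, R=70/90=0.7778, F1=2PR/(P+R)=2TP/(2TP+FP+FN)=140/177=0.791
Model B: P=47/66=0.7121, R=47/104=0.4519, F1=2PR/(P+R)=2TP/(2TP+FP+FN)=94/170=0.5529
0.791 > 0.5529 → Model A

Model A


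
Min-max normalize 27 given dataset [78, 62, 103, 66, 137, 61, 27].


min=27, max=137
(27-27)/(137-27) = 0/110 = 0.0

0.0


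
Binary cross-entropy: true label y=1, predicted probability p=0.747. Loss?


BCE = -[y·ln(p) + (1-y)·ln(1-p)]
= -1·ln(0.747) - 0
= -ln(0.747) = 0.2917

0.2917


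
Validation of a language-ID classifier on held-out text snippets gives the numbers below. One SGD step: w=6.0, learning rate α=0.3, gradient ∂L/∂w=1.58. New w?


w_new = w - α·∇
= 6.0 - 0.3·1.58
= 6.0 - 0.474
= 5.526

5.526


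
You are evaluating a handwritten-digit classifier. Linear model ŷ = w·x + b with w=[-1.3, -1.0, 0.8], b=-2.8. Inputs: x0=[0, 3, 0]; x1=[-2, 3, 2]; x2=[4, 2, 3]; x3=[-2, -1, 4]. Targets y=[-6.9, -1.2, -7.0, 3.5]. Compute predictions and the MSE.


ŷ0 = (-1.3)·(0) + (-1.0)·(3) + (0.8)·(0) - 2.8 = -5.8
ŷ1 = (-1.3)·(-2) + (-1.0)·(3) + (0.8)·(2) - 2.8 = -1.6
ŷ2 = (-1.3)·(4) + (-1.0)·(2) + (0.8)·(3) - 2.8 = -7.6
ŷ3 = (-1.3)·(-2) + (-1.0)·(-1) + (0.8)·(4) - 2.8 = 4.0
errors² = [1.21, 0.16, 0.36, 0.25]
MSE = 1.9800/4 = 0.495

0.495


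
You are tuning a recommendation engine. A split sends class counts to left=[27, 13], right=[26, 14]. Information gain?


Parent = [53, 27], H_parent = 0.9224
H_left = 0.9097 (n=40), H_right = 0.9341 (n=40)
H_children = (40/80)·0.9097 + (40/80)·0.9341 = 0.9219
IG = 0.9224 - 0.9219 = 0.0005

0.0005


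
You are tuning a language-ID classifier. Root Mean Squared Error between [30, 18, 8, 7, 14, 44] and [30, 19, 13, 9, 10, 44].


MSE = 46/6 = 7.6667
RMSE = √(46/6) = 2.7689

2.7689


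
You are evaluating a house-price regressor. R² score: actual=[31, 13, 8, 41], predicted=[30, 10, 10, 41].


ȳ = 23.25
SS_res = Σ(y-ŷ)² = 14
SS_tot = Σ(y-ȳ)² = 712.75
R² = 1 - SS_res/SS_tot = 1 - 0.0196 = 0.9804

0.9804


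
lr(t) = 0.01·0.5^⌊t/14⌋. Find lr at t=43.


n_drops = ⌊43/14⌋ = 3
lr = 0.01·0.5^3 = 0.01·0.125 = 0.00125

0.00125


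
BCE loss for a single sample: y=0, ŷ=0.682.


BCE = -[y·ln(p) + (1-y)·ln(1-p)]
= -0 - 1·ln(1-0.682)
= -ln(0.318) = 1.1457

1.1457


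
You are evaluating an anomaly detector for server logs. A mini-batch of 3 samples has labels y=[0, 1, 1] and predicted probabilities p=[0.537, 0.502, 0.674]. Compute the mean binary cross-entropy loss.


L[0] = -ln(1-0.537) = -ln(0.463) = 0.77
L[1] = -ln(0.502) = 0.6892
L[2] = -ln(0.674) = 0.3945
mean = (0.77 + 0.6892 + 0.3945)/3 = 0.6179

0.6179


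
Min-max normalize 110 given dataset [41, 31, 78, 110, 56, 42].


min=31, max=110
(110-31)/(110-31) = 79/79 = 1.0

1.0


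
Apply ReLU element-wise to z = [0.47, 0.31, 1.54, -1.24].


ReLU(0.47) = max(0, 0.47) = 0.47
ReLU(0.31) = max(0, 0.31) = 0.31
ReLU(1.54) = max(0, 1.54) = 1.54
ReLU(-1.24) = max(0, -1.24) = 0.0
result = [0.47, 0.31, 1.54, 0.0]

[0.47, 0.31, 1.54, 0.0]


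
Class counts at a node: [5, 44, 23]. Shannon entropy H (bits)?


Probabilities: [5/72, 44/72, 23/72] ≈ [0.0694, 0.6111, 0.3194]
H = -((5/72)·log₂(5/72) + (44/72)·log₂(44/72) + (23/72)·log₂(23/72))
  = 1.2273 bits

1.2273 bits


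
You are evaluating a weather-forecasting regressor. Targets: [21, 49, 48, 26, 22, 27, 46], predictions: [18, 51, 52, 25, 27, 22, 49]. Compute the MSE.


Squared errors: (21-18)²=9, (49-51)²=4, (48-52)²=16, (26-25)²=1, (22-27)²=25, (27-22)²=25, (46-49)²=9
Sum = 89
MSE = 89/7 = 89/7

89/7


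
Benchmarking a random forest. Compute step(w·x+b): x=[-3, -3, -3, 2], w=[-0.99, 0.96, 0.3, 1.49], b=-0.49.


z = (-3)·(-0.99) + (-3)·(0.96) + (-3)·(0.3) + (2)·(1.49) - 0.49
  = 1.68
step(z) = 1 (z≥0)

1


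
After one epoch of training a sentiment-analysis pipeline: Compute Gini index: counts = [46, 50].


Probabilities: [46/96, 50/96] ≈ [0.4792, 0.5208]
Σpᵢ² = (2116 + 2500)/96² = 4616/9216
Gini = 1 - Σpᵢ² = 1 - 4616/9216 = 0.4991

0.4991


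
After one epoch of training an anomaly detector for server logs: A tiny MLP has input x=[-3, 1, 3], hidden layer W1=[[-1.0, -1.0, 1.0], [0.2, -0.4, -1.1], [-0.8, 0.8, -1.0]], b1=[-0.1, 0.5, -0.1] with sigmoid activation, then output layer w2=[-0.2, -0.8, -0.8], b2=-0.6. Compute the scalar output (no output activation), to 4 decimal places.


z1[0] = (-1.0)·(-3) + (-1.0)·(1) + (1.0)·(3) - 0.1 = 4.9
z1[1] = (0.2)·(-3) + (-0.4)·(1) + (-1.1)·(3) + 0.5 = -3.8
z1[2] = (-0.8)·(-3) + (0.8)·(1) + (-1.0)·(3) - 0.1 = 0.1
h = sigmoid(z1) = [0.9926, 0.0219, 0.525]
output = (-0.2)·(0.9926) + (-0.8)·(0.0219) + (-0.8)·(0.525) - 0.6 = -1.236

-1.236


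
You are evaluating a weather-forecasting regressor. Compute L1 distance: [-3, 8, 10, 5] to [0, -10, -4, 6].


d = |-3-0| + |8+ 10| + |10+ 4| + |5-6|
  = 3 + 18 + 14 + 1
  = 36

36


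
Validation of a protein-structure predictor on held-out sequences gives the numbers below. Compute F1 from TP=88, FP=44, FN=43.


Precision = 88/132 = 0.6667
Recall = 88/131 = 0.6718
F1 = 2·P·R/(P+R) = 2·TP/(2·TP+FP+FN) = 176/(176+44+43) = 176/263 = 0.6692

0.6692


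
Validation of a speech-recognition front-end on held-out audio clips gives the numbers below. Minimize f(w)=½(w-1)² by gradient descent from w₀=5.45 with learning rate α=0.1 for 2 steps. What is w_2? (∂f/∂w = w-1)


step 1: grad = 5.45-1 = 4.45; w = 5.45 - 0.1·(4.45) = 5.005
step 2: grad = 5.005-1 = 4.005; w = 5.005 - 0.1·(4.005) = 4.6045

4.6045


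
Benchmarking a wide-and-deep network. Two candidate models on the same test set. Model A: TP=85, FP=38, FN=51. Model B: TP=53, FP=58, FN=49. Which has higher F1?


Model A: P=85/123=0.6911, R=85/136=0.625, F1=2PR/(P+R)=2TP/(2TP+FP+FN)=170/259=0.6564
Model B: P=53/111=0.4775, R=53/102=0.5196, F1=2PR/(P+R)=2TP/(2TP+FP+FN)=106/213=0.4977
0.6564 > 0.4977 → Model A

Model A


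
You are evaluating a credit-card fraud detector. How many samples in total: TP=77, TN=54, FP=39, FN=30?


Total = TP + TN + FP + FN
= 77 + 54 + 39 + 30
= 200
(Predicted positive: 116, predicted negative: 84)

200


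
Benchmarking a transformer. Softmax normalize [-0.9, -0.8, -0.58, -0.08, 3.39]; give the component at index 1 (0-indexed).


Exponentials: e^-0.9=0.4066, e^-0.8=0.4493, e^-0.58=0.5599, e^-0.08=0.9231, e^3.39=29.666
Sum = 32.0049
Softmax = [0.0127, 0.014, 0.0175, 0.0288, 0.9269]
p[1] = 0.4493/32.0049 = 0.014

0.014


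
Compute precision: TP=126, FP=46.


Precision = TP/(TP+FP)
= 126/(126+46)
= 126/172 = 73.26%

73.26%


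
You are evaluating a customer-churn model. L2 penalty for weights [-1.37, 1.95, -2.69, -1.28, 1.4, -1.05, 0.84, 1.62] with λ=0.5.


‖w‖₂² = (-1.37)² + (1.95)² + (-2.69)² + (-1.28)² + (1.4)² + (-1.05)² + (0.84)² + (1.62)²
     = 1.8769 + 3.8025 + 7.2361 + 1.6384 + 1.96 + 1.1025 + 0.7056 + 2.6244
     = 20.9464
λ·‖w‖₂² = 0.5·20.9464 = 10.4732

10.4732


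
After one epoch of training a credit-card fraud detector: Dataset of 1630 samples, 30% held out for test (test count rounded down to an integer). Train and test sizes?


Test = ⌊1630·30/100⌋ = 489
Train = 1630 - 489 = 1141

Train: 1141, Test: 489


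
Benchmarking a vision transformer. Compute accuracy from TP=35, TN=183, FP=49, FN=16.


Accuracy = (TP+TN)/(TP+TN+FP+FN)
= (35+183)/(283)
= 218/283 = 77.03%

77.03%


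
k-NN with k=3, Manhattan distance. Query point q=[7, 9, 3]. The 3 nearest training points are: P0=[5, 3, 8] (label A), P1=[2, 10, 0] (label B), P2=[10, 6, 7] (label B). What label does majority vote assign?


d(q,P0) = 13  (label A)
d(q,P1) = 9  (label B)
d(q,P2) = 10  (label B)
Votes: A=1, B=2
Majority → B

B


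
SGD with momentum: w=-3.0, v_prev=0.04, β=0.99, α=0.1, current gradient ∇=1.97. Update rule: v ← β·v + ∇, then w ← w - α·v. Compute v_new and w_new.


v_new = 0.99·0.04 + 1.97 = 0.0396 + 1.97 = 2.0096
w_new = -3.0 - 0.1·2.0096 = -3.0 - 0.20096 = -3.20096

v_new=2.0096, w_new=-3.20096


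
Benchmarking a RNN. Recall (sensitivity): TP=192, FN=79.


Recall = TP/(TP+FN)
= 192/(192+79)
= 192/271 = 70.85%

70.85%


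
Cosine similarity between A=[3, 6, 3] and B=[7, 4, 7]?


A·B = 3·7 + 6·4 + 3·7 = 66
‖A‖ = √54 = 7.3485, ‖B‖ = √114 = 10.6771
cos = 66/(√54·√114) = 66/√6156 = 0.8412

0.8412


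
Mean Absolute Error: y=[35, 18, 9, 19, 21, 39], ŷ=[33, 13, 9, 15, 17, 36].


Absolute errors: |35-33|=2, |18-13|=5, |9-9|=0, |19-15|=4, |21-17|=4, |39-36|=3
Sum = 18
MAE = 18/6 = 3

3


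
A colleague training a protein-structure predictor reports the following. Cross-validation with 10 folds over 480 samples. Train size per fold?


Fold size = 480/10 = 48
Training per fold = 480 - 48 = 432

432


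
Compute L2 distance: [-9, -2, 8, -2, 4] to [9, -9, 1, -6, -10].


d = √((-9-9)² + (-2+ 9)² + (8-1)² + (-2+ 6)² + (4+ 10)²)
  = √(324 + 49 + 49 + 16 + 196)
  = √634 = 25.1794

25.1794


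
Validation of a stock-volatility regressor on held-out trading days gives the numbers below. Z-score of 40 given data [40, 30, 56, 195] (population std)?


μ = 80.25, σ = 66.8968
z = (40 - 80.25)/66.8968 = -0.6017

-0.6017


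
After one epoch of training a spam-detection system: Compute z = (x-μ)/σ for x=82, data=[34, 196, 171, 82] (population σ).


μ = 120.75, σ = 65.6025
z = (82 - 120.75)/65.6025 = -0.5907

-0.5907


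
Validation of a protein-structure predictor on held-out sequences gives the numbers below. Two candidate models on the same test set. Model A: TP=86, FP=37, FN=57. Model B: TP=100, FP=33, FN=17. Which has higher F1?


Model A: P=86/123=0.6992, R=86/143=0.6014, F1=2PR/(P+R)=2TP/(2TP+FP+FN)=172/266=0.6466
Model B: P=100/133=0.7519, R=100/117=0.8547, F1=2PR/(P+R)=2TP/(2TP+FP+FN)=200/250=0.8
0.6466 < 0.8 → Model B

Model B
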